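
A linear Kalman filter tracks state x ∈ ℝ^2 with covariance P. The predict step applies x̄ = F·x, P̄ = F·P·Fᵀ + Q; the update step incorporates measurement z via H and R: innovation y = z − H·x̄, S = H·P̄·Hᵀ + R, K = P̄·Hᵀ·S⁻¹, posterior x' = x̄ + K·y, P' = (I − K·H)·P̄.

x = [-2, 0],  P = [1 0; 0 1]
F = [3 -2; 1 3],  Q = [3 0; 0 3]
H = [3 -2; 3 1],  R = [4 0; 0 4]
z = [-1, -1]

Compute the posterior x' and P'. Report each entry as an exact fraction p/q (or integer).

x' = [-2715/5873, -4516/17619]
P' = [1412/5873 780/5873; 780/5873 14536/17619]

x̄ = F·x = [-6, -2]
P̄ = F·P·Fᵀ + Q = [16 -3; -3 13]
y = z − H·x̄ = [13, 19]
S = H·P̄·Hᵀ + R = [236 127; 127 143]
K = P̄·Hᵀ·S⁻¹ = [669/5873 1254/5873; -5513/17619 5389/17619]
x' = x̄ + K·y = [-2715/5873, -4516/17619]
P' = (I − K·H)·P̄ = [1412/5873 780/5873; 780/5873 14536/17619]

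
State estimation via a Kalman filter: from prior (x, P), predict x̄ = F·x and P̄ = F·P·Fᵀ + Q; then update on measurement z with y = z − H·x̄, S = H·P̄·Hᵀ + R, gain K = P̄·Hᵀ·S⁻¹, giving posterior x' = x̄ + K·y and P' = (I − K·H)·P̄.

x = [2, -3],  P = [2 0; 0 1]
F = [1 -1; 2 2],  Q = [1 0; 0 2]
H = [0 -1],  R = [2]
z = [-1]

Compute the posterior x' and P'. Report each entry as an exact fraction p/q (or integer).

x̄ = F·x = [5, -2]
P̄ = F·P·Fᵀ + Q = [4 2; 2 14]
y = z − H·x̄ = [-3]
S = H·P̄·Hᵀ + R = [16]
K = P̄·Hᵀ·S⁻¹ = [-1/8; -7/8]
x' = x̄ + K·y = [43/8, 5/8]
P' = (I − K·H)·P̄ = [15/4 1/4; 1/4 7/4]

x' = [43/8, 5/8]
P' = [15/4 1/4; 1/4 7/4]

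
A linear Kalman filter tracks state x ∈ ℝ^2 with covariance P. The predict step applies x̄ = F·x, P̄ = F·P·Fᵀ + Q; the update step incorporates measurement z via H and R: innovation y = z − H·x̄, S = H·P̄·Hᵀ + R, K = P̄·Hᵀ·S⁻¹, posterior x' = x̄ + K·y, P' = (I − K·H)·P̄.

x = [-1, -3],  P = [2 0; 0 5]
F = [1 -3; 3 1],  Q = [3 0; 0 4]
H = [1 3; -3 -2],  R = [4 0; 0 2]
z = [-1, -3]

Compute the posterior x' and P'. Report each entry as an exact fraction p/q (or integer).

x' = [653/377, -30/29]
P' = [43546/64467 -326/551; -326/551 414/551]

x̄ = F·x = [8, -6]
P̄ = F·P·Fᵀ + Q = [50 -9; -9 27]
y = z − H·x̄ = [9, 9]
S = H·P̄·Hᵀ + R = [243 -213; -213 452]
K = P̄·Hᵀ·S⁻¹ = [-17720/64467 -9059/21489; 229/551 75/551]
x' = x̄ + K·y = [653/377, -30/29]
P' = (I − K·H)·P̄ = [43546/64467 -326/551; -326/551 414/551]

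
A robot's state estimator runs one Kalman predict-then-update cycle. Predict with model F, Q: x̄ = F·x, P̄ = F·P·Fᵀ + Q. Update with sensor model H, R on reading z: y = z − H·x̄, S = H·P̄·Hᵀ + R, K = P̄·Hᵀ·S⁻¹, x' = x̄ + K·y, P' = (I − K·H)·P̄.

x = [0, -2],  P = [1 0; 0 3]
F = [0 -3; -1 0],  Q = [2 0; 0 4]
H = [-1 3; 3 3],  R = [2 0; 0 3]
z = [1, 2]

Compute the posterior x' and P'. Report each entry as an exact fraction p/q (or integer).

x̄ = F·x = [6, 0]
P̄ = F·P·Fᵀ + Q = [29 0; 0 5]
y = z − H·x̄ = [7, -16]
S = H·P̄·Hᵀ + R = [76 -42; -42 309]
K = P̄·Hᵀ·S⁻¹ = [-1769/7240 899/3620; 351/1448 59/724]
x' = x̄ + K·y = [2289/7240, 569/1448]
P' = (I − K·H)·P̄ = [2233/7240 -87/1448; -87/1448 205/1448]

x' = [2289/7240, 569/1448]
P' = [2233/7240 -87/1448; -87/1448 205/1448]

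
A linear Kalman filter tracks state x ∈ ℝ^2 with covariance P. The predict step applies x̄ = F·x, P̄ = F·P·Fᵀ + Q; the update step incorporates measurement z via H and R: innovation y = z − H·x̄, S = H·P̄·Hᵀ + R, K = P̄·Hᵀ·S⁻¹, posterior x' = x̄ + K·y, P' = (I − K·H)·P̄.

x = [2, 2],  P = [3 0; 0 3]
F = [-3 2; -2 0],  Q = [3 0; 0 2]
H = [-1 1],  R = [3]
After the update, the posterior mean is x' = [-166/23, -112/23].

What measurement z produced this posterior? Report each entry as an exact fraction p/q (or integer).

x̄ = F·x = [-2, -4]
P̄ = F·P·Fᵀ + Q = [42 18; 18 14]
S = H·P̄·Hᵀ + R = [23]
K = P̄·Hᵀ·S⁻¹ = [-24/23; -4/23]
x' − x̄ = [-120/23, -20/23] = K·y
y = (KᵀK)⁻¹·Kᵀ·(x' − x̄) = [5]
z = y + H·x̄ = [5] + [-2] = [3]

z = [3]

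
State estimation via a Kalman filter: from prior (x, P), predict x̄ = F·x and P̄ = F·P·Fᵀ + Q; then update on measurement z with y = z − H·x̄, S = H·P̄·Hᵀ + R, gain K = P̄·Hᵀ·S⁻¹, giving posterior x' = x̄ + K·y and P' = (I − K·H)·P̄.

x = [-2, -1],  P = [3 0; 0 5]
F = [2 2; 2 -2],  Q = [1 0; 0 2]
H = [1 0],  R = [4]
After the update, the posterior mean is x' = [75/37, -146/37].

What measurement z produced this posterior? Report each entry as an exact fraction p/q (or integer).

z = [3]

x̄ = F·x = [-6, -2]
P̄ = F·P·Fᵀ + Q = [33 -8; -8 34]
S = H·P̄·Hᵀ + R = [37]
K = P̄·Hᵀ·S⁻¹ = [33/37; -8/37]
x' − x̄ = [297/37, -72/37] = K·y
y = (KᵀK)⁻¹·Kᵀ·(x' − x̄) = [9]
z = y + H·x̄ = [9] + [-6] = [3]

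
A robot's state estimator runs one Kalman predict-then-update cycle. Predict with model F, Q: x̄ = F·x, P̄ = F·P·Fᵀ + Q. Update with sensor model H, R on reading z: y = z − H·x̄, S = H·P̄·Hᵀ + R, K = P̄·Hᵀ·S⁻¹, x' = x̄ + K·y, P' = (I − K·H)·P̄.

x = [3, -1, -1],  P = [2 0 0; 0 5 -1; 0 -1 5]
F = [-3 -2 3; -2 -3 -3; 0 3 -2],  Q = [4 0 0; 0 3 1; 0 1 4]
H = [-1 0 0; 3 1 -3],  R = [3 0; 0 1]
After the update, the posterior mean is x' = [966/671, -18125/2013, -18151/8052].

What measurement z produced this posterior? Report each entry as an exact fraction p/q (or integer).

x̄ = F·x = [-10, 0, -1]
P̄ = F·P·Fᵀ + Q = [99 0 -73; 0 83 -11; -73 -11 81]
S = H·P̄·Hᵀ + R = [102 -516; -516 3084]
K = P̄·Hᵀ·S⁻¹ = [-1085/1342 43/1342; 2494/2013 493/2013; -263/671 -1763/8052]
x' − x̄ = [7676/671, -18125/2013, -10099/8052] = K·y
y = (KᵀK)⁻¹·Kᵀ·(x' − x̄) = [-13, 29]
z = y + H·x̄ = [-13, 29] + [10, -27] = [-3, 2]

z = [-3, 2]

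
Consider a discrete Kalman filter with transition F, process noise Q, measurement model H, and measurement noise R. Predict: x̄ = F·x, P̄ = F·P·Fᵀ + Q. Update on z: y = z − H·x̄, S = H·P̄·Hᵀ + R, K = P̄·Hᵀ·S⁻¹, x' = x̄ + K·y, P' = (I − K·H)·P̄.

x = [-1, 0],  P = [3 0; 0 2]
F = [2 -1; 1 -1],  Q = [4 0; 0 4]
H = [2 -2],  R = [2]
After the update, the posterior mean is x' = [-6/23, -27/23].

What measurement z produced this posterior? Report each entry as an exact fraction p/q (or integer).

x̄ = F·x = [-2, -1]
P̄ = F·P·Fᵀ + Q = [18 8; 8 9]
S = H·P̄·Hᵀ + R = [46]
K = P̄·Hᵀ·S⁻¹ = [10/23; -1/23]
x' − x̄ = [40/23, -4/23] = K·y
y = (KᵀK)⁻¹·Kᵀ·(x' − x̄) = [4]
z = y + H·x̄ = [4] + [-2] = [2]

z = [2]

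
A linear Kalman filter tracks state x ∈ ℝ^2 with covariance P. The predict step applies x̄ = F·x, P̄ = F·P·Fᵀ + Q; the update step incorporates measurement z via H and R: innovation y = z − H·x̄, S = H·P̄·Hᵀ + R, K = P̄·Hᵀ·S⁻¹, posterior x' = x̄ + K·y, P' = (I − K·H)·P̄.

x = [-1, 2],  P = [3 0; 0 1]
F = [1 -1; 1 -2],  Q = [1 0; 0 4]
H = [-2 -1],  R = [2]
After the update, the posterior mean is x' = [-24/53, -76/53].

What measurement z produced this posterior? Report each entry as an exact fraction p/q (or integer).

z = [2]

x̄ = F·x = [-3, -5]
P̄ = F·P·Fᵀ + Q = [5 5; 5 11]
S = H·P̄·Hᵀ + R = [53]
K = P̄·Hᵀ·S⁻¹ = [-15/53; -21/53]
x' − x̄ = [135/53, 189/53] = K·y
y = (KᵀK)⁻¹·Kᵀ·(x' − x̄) = [-9]
z = y + H·x̄ = [-9] + [11] = [2]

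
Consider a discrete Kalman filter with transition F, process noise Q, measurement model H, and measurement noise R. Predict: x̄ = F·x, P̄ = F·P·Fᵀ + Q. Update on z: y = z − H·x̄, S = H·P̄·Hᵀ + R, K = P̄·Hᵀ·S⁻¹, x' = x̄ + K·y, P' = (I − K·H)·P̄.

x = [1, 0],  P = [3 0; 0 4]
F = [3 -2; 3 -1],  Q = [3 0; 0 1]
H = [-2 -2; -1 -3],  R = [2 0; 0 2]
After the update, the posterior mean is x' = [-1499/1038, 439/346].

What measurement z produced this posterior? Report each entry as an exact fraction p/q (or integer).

z = [1, -3]

x̄ = F·x = [3, 3]
P̄ = F·P·Fᵀ + Q = [46 35; 35 32]
S = H·P̄·Hᵀ + R = [594 564; 564 546]
K = P̄·Hᵀ·S⁻¹ = [-274/519 93/346; 20/173 -373/1038]
x' − x̄ = [-4613/1038, -599/346] = K·y
y = (KᵀK)⁻¹·Kᵀ·(x' − x̄) = [13, 9]
z = y + H·x̄ = [13, 9] + [-12, -12] = [1, -3]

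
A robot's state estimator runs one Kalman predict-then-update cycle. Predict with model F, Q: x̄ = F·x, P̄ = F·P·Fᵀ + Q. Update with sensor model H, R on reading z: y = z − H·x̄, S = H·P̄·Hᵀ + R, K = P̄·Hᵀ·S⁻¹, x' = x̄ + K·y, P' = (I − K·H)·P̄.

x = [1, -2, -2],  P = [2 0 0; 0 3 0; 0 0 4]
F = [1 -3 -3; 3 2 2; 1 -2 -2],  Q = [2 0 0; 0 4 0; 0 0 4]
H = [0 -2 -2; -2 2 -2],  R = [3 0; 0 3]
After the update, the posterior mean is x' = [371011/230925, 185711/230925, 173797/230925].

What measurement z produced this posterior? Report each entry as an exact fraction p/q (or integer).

z = [-3, -3]

x̄ = F·x = [13, -5, 9]
P̄ = F·P·Fᵀ + Q = [67 -36 44; -36 50 -22; 44 -22 34]
S = H·P̄·Hᵀ + R = [163 -32; -32 1423]
K = P̄·Hᵀ·S⁻¹ = [-32176/230925 -48434/230925; -72776/230925 33416/230925; -40552/230925 -33368/230925]
x' − x̄ = [-2631014/230925, 1340336/230925, -1904528/230925] = K·y
y = (KᵀK)⁻¹·Kᵀ·(x' − x̄) = [5, 51]
z = y + H·x̄ = [5, 51] + [-8, -54] = [-3, -3]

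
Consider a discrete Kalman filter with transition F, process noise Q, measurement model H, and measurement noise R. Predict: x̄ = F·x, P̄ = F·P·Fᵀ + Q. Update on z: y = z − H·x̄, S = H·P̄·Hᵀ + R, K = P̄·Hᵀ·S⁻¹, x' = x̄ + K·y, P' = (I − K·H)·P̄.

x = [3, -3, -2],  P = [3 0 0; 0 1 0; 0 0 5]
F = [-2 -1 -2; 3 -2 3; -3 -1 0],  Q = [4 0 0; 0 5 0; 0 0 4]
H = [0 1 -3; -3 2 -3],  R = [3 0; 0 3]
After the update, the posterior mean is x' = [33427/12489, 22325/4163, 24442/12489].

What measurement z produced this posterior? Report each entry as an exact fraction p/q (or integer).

z = [-1, -3]

x̄ = F·x = [1, 9, -6]
P̄ = F·P·Fᵀ + Q = [37 -46 19; -46 81 -25; 19 -25 32]
S = H·P̄·Hᵀ + R = [522 984; 984 2142]
K = P̄·Hᵀ·S⁻¹ = [5869/24978 -2864/12489; -968/4163 2347/8326; -9905/24978 2183/24978]
x' − x̄ = [20938/12489, -15142/4163, 99376/12489] = K·y
y = (KᵀK)⁻¹·Kᵀ·(x' − x̄) = [-28, -36]
z = y + H·x̄ = [-28, -36] + [27, 33] = [-1, -3]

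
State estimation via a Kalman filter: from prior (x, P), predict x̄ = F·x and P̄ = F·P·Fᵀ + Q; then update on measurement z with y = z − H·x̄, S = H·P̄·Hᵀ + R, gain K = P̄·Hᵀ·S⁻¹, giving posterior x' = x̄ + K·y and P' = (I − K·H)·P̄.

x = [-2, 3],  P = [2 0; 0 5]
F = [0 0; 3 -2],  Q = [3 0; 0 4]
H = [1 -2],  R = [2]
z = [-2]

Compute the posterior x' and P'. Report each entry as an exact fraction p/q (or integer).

x̄ = F·x = [0, -12]
P̄ = F·P·Fᵀ + Q = [3 0; 0 42]
y = z − H·x̄ = [-26]
S = H·P̄·Hᵀ + R = [173]
K = P̄·Hᵀ·S⁻¹ = [3/173; -84/173]
x' = x̄ + K·y = [-78/173, 108/173]
P' = (I − K·H)·P̄ = [510/173 252/173; 252/173 210/173]

x' = [-78/173, 108/173]
P' = [510/173 252/173; 252/173 210/173]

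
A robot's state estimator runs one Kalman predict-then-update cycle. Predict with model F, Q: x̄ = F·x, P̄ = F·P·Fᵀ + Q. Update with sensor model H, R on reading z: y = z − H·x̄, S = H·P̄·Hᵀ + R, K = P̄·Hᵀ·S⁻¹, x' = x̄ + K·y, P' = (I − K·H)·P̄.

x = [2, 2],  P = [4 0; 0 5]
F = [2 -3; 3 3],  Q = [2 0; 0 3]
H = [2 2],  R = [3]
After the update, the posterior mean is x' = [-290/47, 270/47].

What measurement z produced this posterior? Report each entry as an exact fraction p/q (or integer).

x̄ = F·x = [-2, 12]
P̄ = F·P·Fᵀ + Q = [63 -21; -21 84]
S = H·P̄·Hᵀ + R = [423]
K = P̄·Hᵀ·S⁻¹ = [28/141; 14/47]
x' − x̄ = [-196/47, -294/47] = K·y
y = (KᵀK)⁻¹·Kᵀ·(x' − x̄) = [-21]
z = y + H·x̄ = [-21] + [20] = [-1]

z = [-1]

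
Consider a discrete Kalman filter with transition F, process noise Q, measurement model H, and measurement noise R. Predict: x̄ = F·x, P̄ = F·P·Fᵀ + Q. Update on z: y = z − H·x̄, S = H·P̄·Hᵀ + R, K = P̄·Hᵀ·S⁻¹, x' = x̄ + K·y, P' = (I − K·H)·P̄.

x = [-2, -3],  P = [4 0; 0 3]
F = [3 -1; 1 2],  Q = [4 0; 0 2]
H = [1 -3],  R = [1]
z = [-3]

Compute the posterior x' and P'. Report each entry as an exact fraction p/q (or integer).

x' = [-111/17, -104/85]
P' = [1337/34 222/17; 222/17 378/85]

x̄ = F·x = [-3, -8]
P̄ = F·P·Fᵀ + Q = [43 6; 6 18]
y = z − H·x̄ = [-24]
S = H·P̄·Hᵀ + R = [170]
K = P̄·Hᵀ·S⁻¹ = [5/34; -24/85]
x' = x̄ + K·y = [-111/17, -104/85]
P' = (I − K·H)·P̄ = [1337/34 222/17; 222/17 378/85]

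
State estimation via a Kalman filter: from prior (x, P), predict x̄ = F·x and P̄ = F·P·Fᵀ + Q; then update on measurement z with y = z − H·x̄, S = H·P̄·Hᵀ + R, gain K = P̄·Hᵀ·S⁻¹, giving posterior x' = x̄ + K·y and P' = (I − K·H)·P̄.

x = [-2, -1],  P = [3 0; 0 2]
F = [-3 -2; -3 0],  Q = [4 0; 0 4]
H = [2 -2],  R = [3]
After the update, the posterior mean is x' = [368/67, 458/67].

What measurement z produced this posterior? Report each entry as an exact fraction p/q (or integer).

x̄ = F·x = [8, 6]
P̄ = F·P·Fᵀ + Q = [39 27; 27 31]
S = H·P̄·Hᵀ + R = [67]
K = P̄·Hᵀ·S⁻¹ = [24/67; -8/67]
x' − x̄ = [-168/67, 56/67] = K·y
y = (KᵀK)⁻¹·Kᵀ·(x' − x̄) = [-7]
z = y + H·x̄ = [-7] + [4] = [-3]

z = [-3]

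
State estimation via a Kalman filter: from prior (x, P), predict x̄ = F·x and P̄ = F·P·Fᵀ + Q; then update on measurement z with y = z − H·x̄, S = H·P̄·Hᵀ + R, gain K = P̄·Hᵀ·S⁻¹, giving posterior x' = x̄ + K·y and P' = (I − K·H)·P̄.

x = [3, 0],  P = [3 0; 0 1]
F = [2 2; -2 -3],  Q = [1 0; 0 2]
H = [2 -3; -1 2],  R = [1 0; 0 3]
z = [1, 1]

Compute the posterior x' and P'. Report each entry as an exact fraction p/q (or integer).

x' = [807/862, 305/862]
P' = [532/431 643/862; 643/862 235/431]

x̄ = F·x = [6, -6]
P̄ = F·P·Fᵀ + Q = [17 -18; -18 23]
y = z − H·x̄ = [-29, 19]
S = H·P̄·Hᵀ + R = [492 -298; -298 184]
K = P̄·Hᵀ·S⁻¹ = [199/862 37/431; -62/431 99/862]
x' = x̄ + K·y = [807/862, 305/862]
P' = (I − K·H)·P̄ = [532/431 643/862; 643/862 235/431]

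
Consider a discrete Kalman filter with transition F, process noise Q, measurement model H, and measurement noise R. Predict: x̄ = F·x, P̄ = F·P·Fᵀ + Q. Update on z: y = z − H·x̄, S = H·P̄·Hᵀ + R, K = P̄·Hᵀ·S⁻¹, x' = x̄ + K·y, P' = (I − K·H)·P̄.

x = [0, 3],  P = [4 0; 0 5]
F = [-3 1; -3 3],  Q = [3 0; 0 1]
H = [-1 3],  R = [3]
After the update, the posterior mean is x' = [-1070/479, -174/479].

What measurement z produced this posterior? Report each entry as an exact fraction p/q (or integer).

x̄ = F·x = [3, 9]
P̄ = F·P·Fᵀ + Q = [44 51; 51 82]
S = H·P̄·Hᵀ + R = [479]
K = P̄·Hᵀ·S⁻¹ = [109/479; 195/479]
x' − x̄ = [-2507/479, -4485/479] = K·y
y = (KᵀK)⁻¹·Kᵀ·(x' − x̄) = [-23]
z = y + H·x̄ = [-23] + [24] = [1]

z = [1]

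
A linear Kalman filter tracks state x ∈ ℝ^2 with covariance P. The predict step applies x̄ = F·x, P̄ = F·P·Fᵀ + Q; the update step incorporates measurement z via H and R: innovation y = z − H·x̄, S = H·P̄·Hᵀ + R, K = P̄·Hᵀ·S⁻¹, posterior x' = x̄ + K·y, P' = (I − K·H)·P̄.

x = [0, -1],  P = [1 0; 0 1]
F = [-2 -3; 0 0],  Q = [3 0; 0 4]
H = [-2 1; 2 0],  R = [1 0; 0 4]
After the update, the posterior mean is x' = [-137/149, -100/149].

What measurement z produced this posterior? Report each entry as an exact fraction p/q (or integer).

z = [1, -3]

x̄ = F·x = [3, 0]
P̄ = F·P·Fᵀ + Q = [16 0; 0 4]
S = H·P̄·Hᵀ + R = [69 -64; -64 68]
K = P̄·Hᵀ·S⁻¹ = [-32/149 40/149; 68/149 64/149]
x' − x̄ = [-584/149, -100/149] = K·y
y = (KᵀK)⁻¹·Kᵀ·(x' − x̄) = [7, -9]
z = y + H·x̄ = [7, -9] + [-6, 6] = [1, -3]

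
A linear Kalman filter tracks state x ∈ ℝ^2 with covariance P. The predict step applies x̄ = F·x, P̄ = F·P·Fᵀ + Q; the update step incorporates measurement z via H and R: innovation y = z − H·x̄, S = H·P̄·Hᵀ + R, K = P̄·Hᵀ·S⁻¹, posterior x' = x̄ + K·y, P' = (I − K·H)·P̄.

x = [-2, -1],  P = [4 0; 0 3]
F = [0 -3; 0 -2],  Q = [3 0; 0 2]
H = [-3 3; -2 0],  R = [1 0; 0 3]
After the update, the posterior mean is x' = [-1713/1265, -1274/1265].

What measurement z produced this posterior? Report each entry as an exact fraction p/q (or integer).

x̄ = F·x = [3, 2]
P̄ = F·P·Fᵀ + Q = [30 18; 18 14]
S = H·P̄·Hᵀ + R = [73 72; 72 123]
K = P̄·Hᵀ·S⁻¹ = [-36/1265 -596/1265; 372/1265 -588/1265]
x' − x̄ = [-5508/1265, -3804/1265] = K·y
y = (KᵀK)⁻¹·Kᵀ·(x' − x̄) = [4, 9]
z = y + H·x̄ = [4, 9] + [-3, -6] = [1, 3]

z = [1, 3]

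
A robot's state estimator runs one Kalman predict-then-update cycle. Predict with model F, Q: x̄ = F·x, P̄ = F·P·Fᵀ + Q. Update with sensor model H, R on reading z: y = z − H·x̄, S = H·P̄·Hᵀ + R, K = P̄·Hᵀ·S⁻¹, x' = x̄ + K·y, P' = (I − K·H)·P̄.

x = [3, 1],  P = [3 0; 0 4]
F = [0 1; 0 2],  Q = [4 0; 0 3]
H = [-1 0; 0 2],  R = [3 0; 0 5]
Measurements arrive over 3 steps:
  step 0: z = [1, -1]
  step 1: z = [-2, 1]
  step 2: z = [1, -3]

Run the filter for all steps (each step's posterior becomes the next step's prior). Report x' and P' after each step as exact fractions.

step 0: x' = [-389/635, -52/127], P' = [1176/635 24/127; 24/127 145/127]
step 1: x' = [19925/16909, 6792/16909], P' = [61143/33818 2175/16909; 2175/16909 17905/16909]
step 2: x' = [-2898305/4321916, -2582237/2160958], P' = [7800351/4321916 268575/2160958; 268575/2160958 1137680/1080479]

step 0: x̄ = F·x = [1, 2]
step 0: P̄ = F·P·Fᵀ + Q = [8 8; 8 19]
step 0: y = z − H·x̄ = [2, -5]
step 0: S = H·P̄·Hᵀ + R = [11 -16; -16 81]
step 0: K = P̄·Hᵀ·S⁻¹ = [-392/635 48/635; -8/127 58/127]
step 0: x' = x̄ + K·y = [-389/635, -52/127]
step 0: P' = (I − K·H)·P̄ = [1176/635 24/127; 24/127 145/127]
step 1: x̄ = F·x = [-52/127, -104/127]
step 1: P̄ = F·P·Fᵀ + Q = [653/127 290/127; 290/127 961/127]
step 1: y = z − H·x̄ = [-306/127, 335/127]
step 1: S = H·P̄·Hᵀ + R = [1034/127 -580/127; -580/127 4479/127]
step 1: K = P̄·Hᵀ·S⁻¹ = [-20381/33818 870/16909; -725/16909 7162/16909]
step 1: x' = x̄ + K·y = [19925/16909, 6792/16909]
step 1: P' = (I − K·H)·P̄ = [61143/33818 2175/16909; 2175/16909 17905/16909]
step 2: x̄ = F·x = [6792/16909, 13584/16909]
step 2: P̄ = F·P·Fᵀ + Q = [85541/16909 35810/16909; 35810/16909 122347/16909]
step 2: y = z − H·x̄ = [23701/16909, -77895/16909]
step 2: S = H·P̄·Hᵀ + R = [136268/16909 -71620/16909; -71620/16909 573933/16909]
step 2: K = P̄·Hᵀ·S⁻¹ = [-2600117/4321916 53715/1080479; -89525/2160958 455072/1080479]
step 2: x' = x̄ + K·y = [-2898305/4321916, -2582237/2160958]
step 2: P' = (I − K·H)·P̄ = [7800351/4321916 268575/2160958; 268575/2160958 1137680/1080479]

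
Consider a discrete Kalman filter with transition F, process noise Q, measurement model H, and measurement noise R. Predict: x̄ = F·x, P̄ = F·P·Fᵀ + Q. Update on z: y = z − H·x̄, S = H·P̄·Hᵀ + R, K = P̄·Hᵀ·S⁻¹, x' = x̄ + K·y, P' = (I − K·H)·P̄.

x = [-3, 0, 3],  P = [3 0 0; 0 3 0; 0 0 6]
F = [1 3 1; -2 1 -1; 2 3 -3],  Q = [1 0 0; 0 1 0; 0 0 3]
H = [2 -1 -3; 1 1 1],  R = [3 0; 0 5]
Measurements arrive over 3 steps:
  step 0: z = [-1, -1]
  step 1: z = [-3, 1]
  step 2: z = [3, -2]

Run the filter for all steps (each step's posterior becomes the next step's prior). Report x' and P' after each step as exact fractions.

step 0: x̄ = F·x = [0, 3, -15]
step 0: P̄ = F·P·Fᵀ + Q = [37 -3 15; -3 22 15; 15 15 96]
step 0: y = z − H·x̄ = [-43, 11]
step 0: S = H·P̄·Hᵀ + R = [959 -314; -314 214]
step 0: K = P̄·Hᵀ·S⁻¹ = [11117/53315 57039/106630; -2473/53315 4842/53315; -9429/53315 17556/53315]
step 0: x' = x̄ + K·y = [-328633/106630, 319546/53315, -201162/53315]
step 0: P' = (I − K·H)·P̄ = [438911/106630 -318067/53315 241209/53315; -318067/53315 827773/53315 -485496/53315; 241209/53315 -485496/53315 332067/53315]
step 1: x̄ = F·x = [1186319/106630, 849341/53315, 1233491/53315]
step 1: P̄ = F·P·Fᵀ + Q = [7431669/106630 3550041/53315 6701831/53315; 3550041/53315 5299073/53315 7751778/53315; 6701831/53315 7751778/53315 13503943/53315]
step 1: y = z − H·x̄ = [640710/10663, -5245353/106630]
step 1: S = H·P̄·Hᵀ + R = [18749275/10663 -14507627/10663; -14507627/10663 117585451/106630]
step 1: K = P̄·Hᵀ·S⁻¹ = [2226245456/9371616345 994638971/1874323269; -2144255669/9371616345 125470/1874323269; -807371137/9371616345 692066078/1874323269]
step 1: x' = x̄ + K·y = [-734271948/1041290705, 2269160052/1041290705, -212524274/1041290705]
step 1: P' = (I − K·H)·P̄ = [27713682239/9371616345 -28645876001/9371616345 25798168037/9371616345; -28645876001/9371616345 68403011624/9371616345 -39753998873/9371616345; 25798168037/9371616345 -39753998873/9371616345 31257482786/9371616345]
step 2: x̄ = F·x = [14190518/2521285, 3950228222/1041290705, 5976509082/1041290705]
step 2: P̄ = F·P·Fᵀ + Q = [787329232/22691565 638903296/22691565 1288607656/22691565; 638903296/22691565 517171013609/9371616345 644426923664/9371616345; 1288607656/22691565 644426923664/9371616345 1098157478939/9371616345]
step 2: y = z − H·x̄ = [2656451943/208258141, -17870002648/1041290705]
step 2: S = H·P̄·Hᵀ + R = [1630824963643/1874323269 -400489673342/624774423; -400489673342/624774423 540925715641/1041290705]
step 2: K = P̄·Hᵀ·S⁻¹ = [90096944951288/385076270684123 199863573996024/385076270684123; -85061812448287/385076270684123 7788517249317/385076270684123; -35071858003651/385076270684123 136653555347707/385076270684123]
step 2: x' = x̄ + K·y = [-113379732140750/385076270684123, 242146830113957/385076270684123, -582374442310883/385076270684123]
step 2: P' = (I − K·H)·P̄ = [1082970686994608/385076270684123 -1073304495089408/385076270684123 989651678074920/385076270684123; -1073304495089408/385076270684123 2614082398420967/385076270684123 -1501835317084974/385076270684123; 989651678074920/385076270684123 -1501835317084974/385076270684123 1195451415748589/385076270684123]

step 0: x' = [-328633/106630, 319546/53315, -201162/53315], P' = [438911/106630 -318067/53315 241209/53315; -318067/53315 827773/53315 -485496/53315; 241209/53315 -485496/53315 332067/53315]
step 1: x' = [-734271948/1041290705, 2269160052/1041290705, -212524274/1041290705], P' = [27713682239/9371616345 -28645876001/9371616345 25798168037/9371616345; -28645876001/9371616345 68403011624/9371616345 -39753998873/9371616345; 25798168037/9371616345 -39753998873/9371616345 31257482786/9371616345]
step 2: x' = [-113379732140750/385076270684123, 242146830113957/385076270684123, -582374442310883/385076270684123], P' = [1082970686994608/385076270684123 -1073304495089408/385076270684123 989651678074920/385076270684123; -1073304495089408/385076270684123 2614082398420967/385076270684123 -1501835317084974/385076270684123; 989651678074920/385076270684123 -1501835317084974/385076270684123 1195451415748589/385076270684123]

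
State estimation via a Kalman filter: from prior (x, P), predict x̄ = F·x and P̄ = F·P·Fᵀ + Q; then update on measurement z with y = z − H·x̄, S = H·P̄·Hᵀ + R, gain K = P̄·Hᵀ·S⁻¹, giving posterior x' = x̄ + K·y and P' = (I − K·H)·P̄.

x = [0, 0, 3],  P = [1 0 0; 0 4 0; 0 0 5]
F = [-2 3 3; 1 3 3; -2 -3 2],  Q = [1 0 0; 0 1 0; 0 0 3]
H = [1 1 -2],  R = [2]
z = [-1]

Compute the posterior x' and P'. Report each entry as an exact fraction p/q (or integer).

x' = [4406/621, 4343/621, 4678/621]
P' = [24845/621 18977/621 21742/621; 18977/621 19859/621 19240/621; 21742/621 19240/621 20627/621]

x̄ = F·x = [9, 9, 6]
P̄ = F·P·Fᵀ + Q = [86 79 -2; 79 83 -8; -2 -8 63]
y = z − H·x̄ = [-7]
S = H·P̄·Hᵀ + R = [621]
K = P̄·Hᵀ·S⁻¹ = [169/621; 178/621; -136/621]
x' = x̄ + K·y = [4406/621, 4343/621, 4678/621]
P' = (I − K·H)·P̄ = [24845/621 18977/621 21742/621; 18977/621 19859/621 19240/621; 21742/621 19240/621 20627/621]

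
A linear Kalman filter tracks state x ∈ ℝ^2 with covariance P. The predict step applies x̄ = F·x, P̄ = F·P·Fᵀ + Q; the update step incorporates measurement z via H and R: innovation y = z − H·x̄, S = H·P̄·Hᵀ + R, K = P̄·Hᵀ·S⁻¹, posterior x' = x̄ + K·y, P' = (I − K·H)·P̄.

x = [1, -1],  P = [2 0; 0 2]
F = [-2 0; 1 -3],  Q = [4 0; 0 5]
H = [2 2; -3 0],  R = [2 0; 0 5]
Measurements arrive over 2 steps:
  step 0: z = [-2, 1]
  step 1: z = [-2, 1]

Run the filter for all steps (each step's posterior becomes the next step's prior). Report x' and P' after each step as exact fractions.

step 0: x' = [-514/1103, -2486/5515], P' = [580/1103 -572/1103; -572/1103 5521/5515]
step 1: x' = [-2574536/10152643, -6768464/10152643], P' = [5152460/10152643 -5098960/10152643; -5098960/10152643 9956524/10152643]

step 0: x̄ = F·x = [-2, 4]
step 0: P̄ = F·P·Fᵀ + Q = [12 -4; -4 25]
step 0: y = z − H·x̄ = [-6, -5]
step 0: S = H·P̄·Hᵀ + R = [118 -48; -48 113]
step 0: K = P̄·Hᵀ·S⁻¹ = [8/1103 -348/1103; 2661/5515 1716/5515]
step 0: x' = x̄ + K·y = [-514/1103, -2486/5515]
step 0: P' = (I − K·H)·P̄ = [580/1103 -572/1103; -572/1103 5521/5515]
step 1: x̄ = F·x = [1028/1103, 4888/5515]
step 1: P̄ = F·P·Fᵀ + Q = [6732/1103 -4592/1103; -4592/1103 97324/5515]
step 1: y = z − H·x̄ = [-31086/5515, 4187/1103]
step 1: S = H·P̄·Hᵀ + R = [351286/5515 -12840/1103; -12840/1103 66103/1103]
step 1: K = P̄·Hᵀ·S⁻¹ = [53500/10152643 -3091476/10152643; 4857564/10152643 3059376/10152643]
step 1: x' = x̄ + K·y = [-2574536/10152643, -6768464/10152643]
step 1: P' = (I − K·H)·P̄ = [5152460/10152643 -5098960/10152643; -5098960/10152643 9956524/10152643]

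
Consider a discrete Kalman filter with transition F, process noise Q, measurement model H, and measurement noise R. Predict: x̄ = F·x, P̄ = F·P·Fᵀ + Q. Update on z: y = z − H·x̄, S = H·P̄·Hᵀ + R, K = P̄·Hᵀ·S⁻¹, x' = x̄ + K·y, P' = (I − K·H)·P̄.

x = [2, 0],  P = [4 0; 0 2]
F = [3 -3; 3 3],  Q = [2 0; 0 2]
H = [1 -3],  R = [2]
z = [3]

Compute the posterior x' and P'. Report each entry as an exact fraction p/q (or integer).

x' = [1377/227, 237/227]
P' = [12710/227 4236/227; 4236/227 1462/227]

x̄ = F·x = [6, 6]
P̄ = F·P·Fᵀ + Q = [56 18; 18 56]
y = z − H·x̄ = [15]
S = H·P̄·Hᵀ + R = [454]
K = P̄·Hᵀ·S⁻¹ = [1/227; -75/227]
x' = x̄ + K·y = [1377/227, 237/227]
P' = (I − K·H)·P̄ = [12710/227 4236/227; 4236/227 1462/227]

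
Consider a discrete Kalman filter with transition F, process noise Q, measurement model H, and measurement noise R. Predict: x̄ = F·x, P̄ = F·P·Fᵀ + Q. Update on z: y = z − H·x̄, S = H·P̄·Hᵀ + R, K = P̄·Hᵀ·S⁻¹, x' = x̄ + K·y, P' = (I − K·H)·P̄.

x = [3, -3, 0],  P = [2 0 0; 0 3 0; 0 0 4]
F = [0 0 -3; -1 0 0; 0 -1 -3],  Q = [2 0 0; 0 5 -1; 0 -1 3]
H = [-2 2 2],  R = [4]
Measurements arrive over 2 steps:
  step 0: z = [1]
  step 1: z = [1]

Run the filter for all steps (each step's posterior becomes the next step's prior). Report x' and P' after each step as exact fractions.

step 0: x' = [-1/14, -39/14, 89/28], P' = [264/7 6/7 257/7; 6/7 31/7 -22/7; 257/7 -22/7 563/14]
step 1: x' = [-5157/370, -338/185, -8559/740], P' = [33221/185 5668/185 55797/370; 5668/185 1559/185 4258/185; 55797/370 4258/185 48037/370]

step 0: x̄ = F·x = [0, -3, 3]
step 0: P̄ = F·P·Fᵀ + Q = [38 0 36; 0 7 -1; 36 -1 42]
step 0: y = z − H·x̄ = [1]
step 0: S = H·P̄·Hᵀ + R = [56]
step 0: K = P̄·Hᵀ·S⁻¹ = [-1/14; 3/14; 5/28]
step 0: x' = x̄ + K·y = [-1/14, -39/14, 89/28]
step 0: P' = (I − K·H)·P̄ = [264/7 6/7 257/7; 6/7 31/7 -22/7; 257/7 -22/7 563/14]
step 1: x̄ = F·x = [-267/28, 1/14, -27/4]
step 1: P̄ = F·P·Fᵀ + Q = [5095/14 771/7 705/2; 771/7 299/7 110; 705/2 110 701/2]
step 1: y = z − H·x̄ = [-33/7]
step 1: S = H·P̄·Hᵀ + R = [1480/7]
step 1: K = P̄·Hᵀ·S⁻¹ = [691/740; 149/370; 189/185]
step 1: x' = x̄ + K·y = [-5157/370, -338/185, -8559/740]
step 1: P' = (I − K·H)·P̄ = [33221/185 5668/185 55797/370; 5668/185 1559/185 4258/185; 55797/370 4258/185 48037/370]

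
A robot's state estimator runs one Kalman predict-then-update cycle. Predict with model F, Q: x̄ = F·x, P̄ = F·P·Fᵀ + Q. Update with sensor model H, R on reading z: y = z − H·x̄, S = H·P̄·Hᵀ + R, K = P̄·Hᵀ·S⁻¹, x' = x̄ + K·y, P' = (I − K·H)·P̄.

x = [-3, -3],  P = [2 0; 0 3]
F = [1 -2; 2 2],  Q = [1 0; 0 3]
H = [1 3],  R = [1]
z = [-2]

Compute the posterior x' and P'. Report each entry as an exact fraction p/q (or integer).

x̄ = F·x = [3, -12]
P̄ = F·P·Fᵀ + Q = [15 -8; -8 23]
y = z − H·x̄ = [31]
S = H·P̄·Hᵀ + R = [175]
K = P̄·Hᵀ·S⁻¹ = [-9/175; 61/175]
x' = x̄ + K·y = [246/175, -209/175]
P' = (I − K·H)·P̄ = [2544/175 -851/175; -851/175 304/175]

x' = [246/175, -209/175]
P' = [2544/175 -851/175; -851/175 304/175]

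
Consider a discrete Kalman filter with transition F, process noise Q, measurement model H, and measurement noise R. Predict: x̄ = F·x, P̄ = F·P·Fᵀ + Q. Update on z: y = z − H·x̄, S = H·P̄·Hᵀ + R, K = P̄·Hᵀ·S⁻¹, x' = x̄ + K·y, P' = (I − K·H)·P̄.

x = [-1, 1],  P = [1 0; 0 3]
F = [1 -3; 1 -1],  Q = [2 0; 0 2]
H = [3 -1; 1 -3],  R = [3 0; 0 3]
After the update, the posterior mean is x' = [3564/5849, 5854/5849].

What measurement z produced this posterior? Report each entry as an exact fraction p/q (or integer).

x̄ = F·x = [-4, -2]
P̄ = F·P·Fᵀ + Q = [30 10; 10 6]
S = H·P̄·Hᵀ + R = [219 8; 8 27]
K = P̄·Hᵀ·S⁻¹ = [2160/5849 -640/5849; 712/5849 -1944/5849]
x' − x̄ = [26960/5849, 17552/5849] = K·y
y = (KᵀK)⁻¹·Kᵀ·(x' − x̄) = [11, -5]
z = y + H·x̄ = [11, -5] + [-10, 2] = [1, -3]

z = [1, -3]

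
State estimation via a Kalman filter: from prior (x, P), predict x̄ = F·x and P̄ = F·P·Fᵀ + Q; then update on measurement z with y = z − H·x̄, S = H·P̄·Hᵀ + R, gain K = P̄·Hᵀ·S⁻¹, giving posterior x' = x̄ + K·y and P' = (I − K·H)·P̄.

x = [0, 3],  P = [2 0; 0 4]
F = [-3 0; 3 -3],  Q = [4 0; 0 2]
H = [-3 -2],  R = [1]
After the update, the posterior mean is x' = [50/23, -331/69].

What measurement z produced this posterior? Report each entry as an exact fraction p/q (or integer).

z = [3]

x̄ = F·x = [0, -9]
P̄ = F·P·Fᵀ + Q = [22 -18; -18 56]
S = H·P̄·Hᵀ + R = [207]
K = P̄·Hᵀ·S⁻¹ = [-10/69; -58/207]
x' − x̄ = [50/23, 290/69] = K·y
y = (KᵀK)⁻¹·Kᵀ·(x' − x̄) = [-15]
z = y + H·x̄ = [-15] + [18] = [3]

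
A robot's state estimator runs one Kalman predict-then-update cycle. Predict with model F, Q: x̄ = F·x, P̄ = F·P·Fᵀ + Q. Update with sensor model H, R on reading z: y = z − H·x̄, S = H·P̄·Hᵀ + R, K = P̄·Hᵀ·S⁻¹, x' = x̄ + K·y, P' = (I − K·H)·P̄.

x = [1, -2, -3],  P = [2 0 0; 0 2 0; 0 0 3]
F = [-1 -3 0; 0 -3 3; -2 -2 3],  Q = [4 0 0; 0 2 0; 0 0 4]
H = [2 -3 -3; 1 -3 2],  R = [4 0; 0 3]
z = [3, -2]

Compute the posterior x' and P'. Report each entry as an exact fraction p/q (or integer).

x' = [223637/32660, 104301/32660, 10683/32660]
P' = [341053/16330 158799/16330 69757/16330; 158799/16330 38506/8165 16158/8165; 69757/16330 16158/8165 9374/8165]

x̄ = F·x = [5, -3, -7]
P̄ = F·P·Fᵀ + Q = [24 18 16; 18 47 39; 16 39 47]
y = z − H·x̄ = [-37, -2]
S = H·P̄·Hᵀ + R = [1240 160; 160 126]
K = P̄·Hᵀ·S⁻¹ = [-1781/32660 139/1633; -5193/32660 -507/3266; -6839/32660 687/3266]
x' = x̄ + K·y = [223637/32660, 104301/32660, 10683/32660]
P' = (I − K·H)·P̄ = [341053/16330 158799/16330 69757/16330; 158799/16330 38506/8165 16158/8165; 69757/16330 16158/8165 9374/8165]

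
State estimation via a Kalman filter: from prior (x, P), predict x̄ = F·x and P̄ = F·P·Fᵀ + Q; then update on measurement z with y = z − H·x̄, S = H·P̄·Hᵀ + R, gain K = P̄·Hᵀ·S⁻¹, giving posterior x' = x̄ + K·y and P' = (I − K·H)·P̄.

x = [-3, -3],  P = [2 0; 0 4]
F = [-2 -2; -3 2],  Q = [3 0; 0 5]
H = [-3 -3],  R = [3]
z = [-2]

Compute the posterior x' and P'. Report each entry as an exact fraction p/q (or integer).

x' = [1111/175, -28/5]
P' = [3138/175 -89/5; -89/5 18]

x̄ = F·x = [12, 3]
P̄ = F·P·Fᵀ + Q = [27 -4; -4 39]
y = z − H·x̄ = [43]
S = H·P̄·Hᵀ + R = [525]
K = P̄·Hᵀ·S⁻¹ = [-23/175; -1/5]
x' = x̄ + K·y = [1111/175, -28/5]
P' = (I − K·H)·P̄ = [3138/175 -89/5; -89/5 18]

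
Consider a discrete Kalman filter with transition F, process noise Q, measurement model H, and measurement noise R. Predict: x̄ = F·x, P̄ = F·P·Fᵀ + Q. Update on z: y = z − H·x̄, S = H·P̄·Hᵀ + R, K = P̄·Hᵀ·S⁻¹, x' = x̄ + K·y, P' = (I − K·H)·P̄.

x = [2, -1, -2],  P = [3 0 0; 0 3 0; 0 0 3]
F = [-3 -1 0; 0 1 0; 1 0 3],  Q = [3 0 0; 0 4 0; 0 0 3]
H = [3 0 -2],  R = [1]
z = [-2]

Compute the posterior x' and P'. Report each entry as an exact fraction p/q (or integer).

x̄ = F·x = [-5, -1, -4]
P̄ = F·P·Fᵀ + Q = [33 -3 -9; -3 7 0; -9 0 33]
y = z − H·x̄ = [5]
S = H·P̄·Hᵀ + R = [538]
K = P̄·Hᵀ·S⁻¹ = [117/538; -9/538; -93/538]
x' = x̄ + K·y = [-2105/538, -583/538, -2617/538]
P' = (I − K·H)·P̄ = [4065/538 -561/538 6039/538; -561/538 3685/538 -837/538; 6039/538 -837/538 9105/538]

x' = [-2105/538, -583/538, -2617/538]
P' = [4065/538 -561/538 6039/538; -561/538 3685/538 -837/538; 6039/538 -837/538 9105/538]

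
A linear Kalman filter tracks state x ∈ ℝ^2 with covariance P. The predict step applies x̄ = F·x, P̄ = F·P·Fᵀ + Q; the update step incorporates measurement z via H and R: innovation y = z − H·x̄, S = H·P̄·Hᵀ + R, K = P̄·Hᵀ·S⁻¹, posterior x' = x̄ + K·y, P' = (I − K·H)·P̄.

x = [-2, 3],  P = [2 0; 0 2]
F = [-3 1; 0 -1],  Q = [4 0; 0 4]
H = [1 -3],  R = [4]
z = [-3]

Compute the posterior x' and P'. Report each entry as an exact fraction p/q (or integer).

x' = [108/47, 69/47]
P' = [678/47 206/47; 206/47 82/47]

x̄ = F·x = [9, -3]
P̄ = F·P·Fᵀ + Q = [24 -2; -2 6]
y = z − H·x̄ = [-21]
S = H·P̄·Hᵀ + R = [94]
K = P̄·Hᵀ·S⁻¹ = [15/47; -10/47]
x' = x̄ + K·y = [108/47, 69/47]
P' = (I − K·H)·P̄ = [678/47 206/47; 206/47 82/47]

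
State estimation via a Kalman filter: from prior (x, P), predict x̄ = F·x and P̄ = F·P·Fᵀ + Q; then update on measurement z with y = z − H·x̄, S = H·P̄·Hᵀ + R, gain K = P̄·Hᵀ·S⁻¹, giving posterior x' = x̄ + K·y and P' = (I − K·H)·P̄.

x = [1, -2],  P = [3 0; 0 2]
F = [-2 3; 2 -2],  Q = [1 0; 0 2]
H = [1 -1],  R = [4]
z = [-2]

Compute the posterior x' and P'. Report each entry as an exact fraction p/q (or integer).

x' = [-12/7, 26/35]
P' = [46/21 2/21; 2/21 194/105]

x̄ = F·x = [-8, 6]
P̄ = F·P·Fᵀ + Q = [31 -24; -24 22]
y = z − H·x̄ = [12]
S = H·P̄·Hᵀ + R = [105]
K = P̄·Hᵀ·S⁻¹ = [11/21; -46/105]
x' = x̄ + K·y = [-12/7, 26/35]
P' = (I − K·H)·P̄ = [46/21 2/21; 2/21 194/105]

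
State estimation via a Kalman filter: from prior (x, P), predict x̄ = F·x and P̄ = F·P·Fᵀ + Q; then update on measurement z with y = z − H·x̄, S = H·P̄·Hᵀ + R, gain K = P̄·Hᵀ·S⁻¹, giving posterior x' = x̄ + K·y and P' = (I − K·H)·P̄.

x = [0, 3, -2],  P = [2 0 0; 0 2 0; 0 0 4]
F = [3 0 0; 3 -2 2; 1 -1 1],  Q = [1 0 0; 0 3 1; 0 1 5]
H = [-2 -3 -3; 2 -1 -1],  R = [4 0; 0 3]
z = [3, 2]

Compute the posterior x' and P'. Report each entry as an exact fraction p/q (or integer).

x' = [10771/20968, -14251/10484, -125/10484]
P' = [9729/20968 -209/10484 -1315/10484; -209/10484 11419/5242 -10119/5242; -1315/10484 -10119/5242 11075/5242]

x̄ = F·x = [0, -10, -5]
P̄ = F·P·Fᵀ + Q = [19 18 6; 18 45 19; 6 19 13]
y = z − H·x̄ = [-42, -13]
S = H·P̄·Hᵀ + R = [1232 116; 116 79]
K = P̄·Hᵀ·S⁻¹ = [-5157/41936 3751/10484; -3691/20968 -503/5242; -1553/20968 -757/5242]
x' = x̄ + K·y = [10771/20968, -14251/10484, -125/10484]
P' = (I − K·H)·P̄ = [9729/20968 -209/10484 -1315/10484; -209/10484 11419/5242 -10119/5242; -1315/10484 -10119/5242 11075/5242]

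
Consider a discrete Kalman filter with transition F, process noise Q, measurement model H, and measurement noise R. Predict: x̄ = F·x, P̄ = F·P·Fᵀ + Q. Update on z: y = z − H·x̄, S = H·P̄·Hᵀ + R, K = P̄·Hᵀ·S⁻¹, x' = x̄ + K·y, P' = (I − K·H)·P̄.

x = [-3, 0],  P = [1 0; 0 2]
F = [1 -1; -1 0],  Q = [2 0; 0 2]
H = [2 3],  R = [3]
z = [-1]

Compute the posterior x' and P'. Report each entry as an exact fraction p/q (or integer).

x' = [-71/19, 43/19]
P' = [141/38 -87/38; -87/38 65/38]

x̄ = F·x = [-3, 3]
P̄ = F·P·Fᵀ + Q = [5 -1; -1 3]
y = z − H·x̄ = [-4]
S = H·P̄·Hᵀ + R = [38]
K = P̄·Hᵀ·S⁻¹ = [7/38; 7/38]
x' = x̄ + K·y = [-71/19, 43/19]
P' = (I − K·H)·P̄ = [141/38 -87/38; -87/38 65/38]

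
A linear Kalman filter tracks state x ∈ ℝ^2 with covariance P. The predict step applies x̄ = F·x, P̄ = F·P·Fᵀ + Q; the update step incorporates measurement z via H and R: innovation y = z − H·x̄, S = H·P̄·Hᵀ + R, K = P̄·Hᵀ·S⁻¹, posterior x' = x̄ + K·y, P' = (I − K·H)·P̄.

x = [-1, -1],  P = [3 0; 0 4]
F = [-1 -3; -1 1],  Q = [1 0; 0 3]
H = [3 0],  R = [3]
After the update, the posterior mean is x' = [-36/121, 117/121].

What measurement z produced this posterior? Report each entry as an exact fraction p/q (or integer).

z = [-1]

x̄ = F·x = [4, 0]
P̄ = F·P·Fᵀ + Q = [40 -9; -9 10]
S = H·P̄·Hᵀ + R = [363]
K = P̄·Hᵀ·S⁻¹ = [40/121; -9/121]
x' − x̄ = [-520/121, 117/121] = K·y
y = (KᵀK)⁻¹·Kᵀ·(x' − x̄) = [-13]
z = y + H·x̄ = [-13] + [12] = [-1]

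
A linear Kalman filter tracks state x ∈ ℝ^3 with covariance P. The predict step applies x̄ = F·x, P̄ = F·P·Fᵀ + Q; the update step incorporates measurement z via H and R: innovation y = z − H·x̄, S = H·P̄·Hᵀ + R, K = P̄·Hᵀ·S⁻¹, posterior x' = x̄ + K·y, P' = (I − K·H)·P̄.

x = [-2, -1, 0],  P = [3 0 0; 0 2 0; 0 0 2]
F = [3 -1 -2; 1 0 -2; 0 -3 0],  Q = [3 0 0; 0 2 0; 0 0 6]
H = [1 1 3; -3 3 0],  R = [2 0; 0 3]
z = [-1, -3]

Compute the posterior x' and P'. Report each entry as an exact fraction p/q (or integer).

x̄ = F·x = [-5, -2, 3]
P̄ = F·P·Fᵀ + Q = [40 17 6; 17 13 0; 6 0 24]
y = z − H·x̄ = [-3, -12]
S = H·P̄·Hᵀ + R = [341 -135; -135 174]
K = P̄·Hᵀ·S⁻¹ = [1245/13703 -4468/13703; 1200/13703 -14/13703; 3714/13703 1464/13703]
x' = x̄ + K·y = [-18634/13703, -30838/13703, 12399/13703]
P' = (I − K·H)·P̄ = [146453/13703 141985/13703 -95316/13703; 141985/13703 141971/13703 -93852/13703; -95316/13703 -93852/13703 65532/13703]

x' = [-18634/13703, -30838/13703, 12399/13703]
P' = [146453/13703 141985/13703 -95316/13703; 141985/13703 141971/13703 -93852/13703; -95316/13703 -93852/13703 65532/13703]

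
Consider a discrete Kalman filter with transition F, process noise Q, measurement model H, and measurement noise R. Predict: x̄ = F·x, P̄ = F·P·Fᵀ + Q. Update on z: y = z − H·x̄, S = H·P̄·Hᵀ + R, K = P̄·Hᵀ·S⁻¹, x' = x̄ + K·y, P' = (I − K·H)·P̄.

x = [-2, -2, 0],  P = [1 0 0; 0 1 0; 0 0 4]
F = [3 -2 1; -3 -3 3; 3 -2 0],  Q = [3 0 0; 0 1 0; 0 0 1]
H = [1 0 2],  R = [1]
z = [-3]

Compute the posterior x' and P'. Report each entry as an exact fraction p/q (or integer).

x' = [-40/43, 519/43, -45/43]
P' = [464/129 341/43 -209/129; 341/43 2362/43 -170/43; -209/129 -170/43 125/129]

x̄ = F·x = [-2, 12, -2]
P̄ = F·P·Fᵀ + Q = [20 9 13; 9 55 -3; 13 -3 14]
y = z − H·x̄ = [3]
S = H·P̄·Hᵀ + R = [129]
K = P̄·Hᵀ·S⁻¹ = [46/129; 1/43; 41/129]
x' = x̄ + K·y = [-40/43, 519/43, -45/43]
P' = (I − K·H)·P̄ = [464/129 341/43 -209/129; 341/43 2362/43 -170/43; -209/129 -170/43 125/129]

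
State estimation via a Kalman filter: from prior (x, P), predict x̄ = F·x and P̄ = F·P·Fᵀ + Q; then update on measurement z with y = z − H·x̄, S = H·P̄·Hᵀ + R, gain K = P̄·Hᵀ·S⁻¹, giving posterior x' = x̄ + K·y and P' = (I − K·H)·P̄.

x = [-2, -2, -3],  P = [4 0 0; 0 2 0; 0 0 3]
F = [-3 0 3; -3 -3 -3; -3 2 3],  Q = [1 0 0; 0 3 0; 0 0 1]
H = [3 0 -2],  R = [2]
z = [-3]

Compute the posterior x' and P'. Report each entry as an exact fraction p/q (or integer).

x̄ = F·x = [-3, 21, -7]
P̄ = F·P·Fᵀ + Q = [64 9 63; 9 84 -3; 63 -3 72]
y = z − H·x̄ = [-8]
S = H·P̄·Hᵀ + R = [110]
K = P̄·Hᵀ·S⁻¹ = [3/5; 3/10; 9/22]
x' = x̄ + K·y = [-39/5, 93/5, -113/11]
P' = (I − K·H)·P̄ = [122/5 -54/5 36; -54/5 741/10 -33/2; 36 -33/2 1179/22]

x' = [-39/5, 93/5, -113/11]
P' = [122/5 -54/5 36; -54/5 741/10 -33/2; 36 -33/2 1179/22]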